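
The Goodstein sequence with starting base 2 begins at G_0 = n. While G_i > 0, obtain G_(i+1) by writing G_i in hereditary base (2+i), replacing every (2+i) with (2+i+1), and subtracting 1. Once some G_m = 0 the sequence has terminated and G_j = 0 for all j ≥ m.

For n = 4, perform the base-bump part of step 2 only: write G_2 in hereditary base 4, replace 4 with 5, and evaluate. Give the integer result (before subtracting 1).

61

(0) 4|_2 = 2^2 ↦ 3^3|_3 = 27 ⇒ 26
(1) 26|_3 = 2·3^2 + 2·3 + 2 ↦ 2·4^2 + 2·4 + 2|_4 = 42 ⇒ 41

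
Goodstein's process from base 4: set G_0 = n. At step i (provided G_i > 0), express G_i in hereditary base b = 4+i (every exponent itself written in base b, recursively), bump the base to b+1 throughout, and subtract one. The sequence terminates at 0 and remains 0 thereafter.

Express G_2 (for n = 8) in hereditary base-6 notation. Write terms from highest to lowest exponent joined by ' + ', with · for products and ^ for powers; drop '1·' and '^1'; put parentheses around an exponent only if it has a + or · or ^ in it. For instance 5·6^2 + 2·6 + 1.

6 + 3

G_0 = 8. HB_4(8) = 2·4. Bump = 10. G_1 = 9.
G_1 = 9. HB_5(9) = 5 + 4. Bump = 10. G_2 = 9.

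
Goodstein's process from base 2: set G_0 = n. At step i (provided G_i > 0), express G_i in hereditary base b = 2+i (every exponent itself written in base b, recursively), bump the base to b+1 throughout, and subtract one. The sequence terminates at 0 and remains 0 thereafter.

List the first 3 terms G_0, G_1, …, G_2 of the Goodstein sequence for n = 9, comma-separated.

9 —HB2→ 2^(2 + 1) + 1 —bump→ 3^(3 + 1) + 1 = 82 —(−1)→ 81
81 —HB3→ 3^(3 + 1) —bump→ 4^(4 + 1) = 1024 —(−1)→ 1023

9, 81, 1023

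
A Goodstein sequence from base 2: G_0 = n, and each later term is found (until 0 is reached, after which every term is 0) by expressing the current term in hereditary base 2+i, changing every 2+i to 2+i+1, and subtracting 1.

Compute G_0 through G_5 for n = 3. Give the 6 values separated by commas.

3, 3, 3, 2, 1, 0

(0) 3|_2 = 2 + 1 ↦ 3 + 1|_3 = 4 ⇒ 3
(1) 3|_3 = 3 ↦ 4|_4 = 4 ⇒ 3
(2) 3|_4 = 3 ↦ 3|_5 = 3 ⇒ 2
(3) 2|_5 = 2 ↦ 2|_6 = 2 ⇒ 1
(4) 1|_6 = 1 ↦ 1|_7 = 1 ⇒ 0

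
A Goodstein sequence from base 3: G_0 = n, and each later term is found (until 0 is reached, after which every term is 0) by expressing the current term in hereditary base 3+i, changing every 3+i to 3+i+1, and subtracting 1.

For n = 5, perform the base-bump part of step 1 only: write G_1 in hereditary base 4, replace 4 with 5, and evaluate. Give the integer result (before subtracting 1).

6

(0) 5|_3 = 3 + 2 ↦ 4 + 2|_4 = 6 ⇒ 5
(1) 5|_4 = 4 + 1 ↦ 5 + 1|_5 = 6 ⇒ 5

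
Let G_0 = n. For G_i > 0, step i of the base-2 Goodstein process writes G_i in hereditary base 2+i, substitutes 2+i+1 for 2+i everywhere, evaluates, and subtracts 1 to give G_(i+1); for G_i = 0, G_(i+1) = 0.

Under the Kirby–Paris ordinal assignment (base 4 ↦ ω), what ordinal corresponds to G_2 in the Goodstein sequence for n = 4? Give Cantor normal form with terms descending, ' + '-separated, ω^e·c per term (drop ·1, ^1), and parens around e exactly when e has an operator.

ω^2·2 + ω·2 + 1

4 —HB2→ 2^2 —bump→ 3^3 = 27 —(−1)→ 26
26 —HB3→ 2·3^2 + 2·3 + 2 —bump→ 2·4^2 + 2·4 + 2 = 42 —(−1)→ 41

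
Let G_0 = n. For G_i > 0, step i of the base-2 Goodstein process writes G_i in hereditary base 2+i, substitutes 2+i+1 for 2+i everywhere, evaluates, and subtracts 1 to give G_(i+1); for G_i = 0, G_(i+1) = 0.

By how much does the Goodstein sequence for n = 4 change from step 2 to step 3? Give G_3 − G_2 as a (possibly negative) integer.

19

step 0: 4 = 2^2; sub 3 for 2: 3^3; = 27; G_1 = 27−1 = 26
step 1: 26 = 2·3^2 + 2·3 + 2; sub 4 for 3: 2·4^2 + 2·4 + 2; = 42; G_2 = 42−1 = 41
step 2: 41 = 2·4^2 + 2·4 + 1; sub 5 for 4: 2·5^2 + 2·5 + 1; = 61; G_3 = 61−1 = 60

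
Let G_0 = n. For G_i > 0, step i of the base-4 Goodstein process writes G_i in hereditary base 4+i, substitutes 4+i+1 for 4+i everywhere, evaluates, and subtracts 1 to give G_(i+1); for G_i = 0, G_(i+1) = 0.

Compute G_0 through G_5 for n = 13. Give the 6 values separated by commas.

13, 15, 17, 18, 19, 20

[0] 13 ≡ 3·4 + 1 (base 4). Lift 5: 16. −1: 15.
[1] 15 ≡ 3·5 (base 5). Lift 6: 18. −1: 17.
[2] 17 ≡ 2·6 + 5 (base 6). Lift 7: 19. −1: 18.
[3] 18 ≡ 2·7 + 4 (base 7). Lift 8: 20. −1: 19.
[4] 19 ≡ 2·8 + 3 (base 8). Lift 9: 21. −1: 20.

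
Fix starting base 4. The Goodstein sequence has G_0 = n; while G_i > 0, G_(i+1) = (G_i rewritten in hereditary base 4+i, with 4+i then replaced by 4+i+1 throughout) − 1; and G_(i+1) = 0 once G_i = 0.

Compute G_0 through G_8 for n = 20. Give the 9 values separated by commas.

G_0 = 20. HB_4(20) = 4^2 + 4. Bump = 30. G_1 = 29.
G_1 = 29. HB_5(29) = 5^2 + 4. Bump = 40. G_2 = 39.
G_2 = 39. HB_6(39) = 6^2 + 3. Bump = 52. G_3 = 51.
G_3 = 51. HB_7(51) = 7^2 + 2. Bump = 66. G_4 = 65.
G_4 = 65. HB_8(65) = 8^2 + 1. Bump = 82. G_5 = 81.
G_5 = 81. HB_9(81) = 9^2. Bump = 100. G_6 = 99.
G_6 = 99. HB_10(99) = 9·10 + 9. Bump = 108. G_7 = 107.
G_7 = 107. HB_11(107) = 9·11 + 8. Bump = 116. G_8 = 115.

20, 29, 39, 51, 65, 81, 99, 107, 115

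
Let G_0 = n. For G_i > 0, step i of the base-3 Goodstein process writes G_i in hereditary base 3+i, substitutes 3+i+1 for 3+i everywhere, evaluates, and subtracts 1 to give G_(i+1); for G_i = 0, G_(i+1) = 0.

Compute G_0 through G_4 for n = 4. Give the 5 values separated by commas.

4, 4, 4, 3, 2

[0] 4 ≡ 3 + 1 (base 3). Lift 4: 5. −1: 4.
[1] 4 ≡ 4 (base 4). Lift 5: 5. −1: 4.
[2] 4 ≡ 4 (base 5). Lift 6: 4. −1: 3.
[3] 3 ≡ 3 (base 6). Lift 7: 3. −1: 2.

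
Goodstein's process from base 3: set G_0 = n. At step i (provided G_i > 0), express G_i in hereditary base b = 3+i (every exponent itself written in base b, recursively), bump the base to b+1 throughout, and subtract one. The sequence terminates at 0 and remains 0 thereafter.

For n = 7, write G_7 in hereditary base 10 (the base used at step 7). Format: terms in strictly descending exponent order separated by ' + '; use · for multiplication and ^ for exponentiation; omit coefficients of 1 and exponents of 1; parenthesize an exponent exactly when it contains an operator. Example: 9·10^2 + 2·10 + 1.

9

i=0: 7 = 2·3 + 1 (b=3); 3→4: 2·4 + 1 = 9; 9−1 = 8
i=1: 8 = 2·4 (b=4); 4→5: 2·5 = 10; 10−1 = 9
i=2: 9 = 5 + 4 (b=5); 5→6: 6 + 4 = 10; 10−1 = 9
i=3: 9 = 6 + 3 (b=6); 6→7: 7 + 3 = 10; 10−1 = 9
i=4: 9 = 7 + 2 (b=7); 7→8: 8 + 2 = 10; 10−1 = 9
i=5: 9 = 8 + 1 (b=8); 8→9: 9 + 1 = 10; 10−1 = 9
i=6: 9 = 9 (b=9); 9→10: 10 = 10; 10−1 = 9
i=7: 9 = 9 (b=10); 10→11: 9 = 9; 9−1 = 8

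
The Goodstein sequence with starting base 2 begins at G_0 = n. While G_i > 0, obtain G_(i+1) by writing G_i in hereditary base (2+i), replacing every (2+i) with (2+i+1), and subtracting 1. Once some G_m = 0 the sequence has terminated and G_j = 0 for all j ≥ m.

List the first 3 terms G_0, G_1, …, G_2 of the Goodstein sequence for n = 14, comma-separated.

14, 110, 1281

G_0 = 14. HB_2(14) = 2^(2 + 1) + 2^2 + 2. Bump = 111. G_1 = 110.
G_1 = 110. HB_3(110) = 3^(3 + 1) + 3^3 + 2. Bump = 1282. G_2 = 1281.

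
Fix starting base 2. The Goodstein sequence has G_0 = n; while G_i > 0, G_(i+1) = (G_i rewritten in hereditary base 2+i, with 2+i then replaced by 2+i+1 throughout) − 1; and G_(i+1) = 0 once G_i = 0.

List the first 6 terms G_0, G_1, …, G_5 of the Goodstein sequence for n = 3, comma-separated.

3, 3, 3, 2, 1, 0

base 2: 3 = 2 + 1; at 3: 3 + 1 = 4; next = 3
base 3: 3 = 3; at 4: 4 = 4; next = 3
base 4: 3 = 3; at 5: 3 = 3; next = 2
base 5: 2 = 2; at 6: 2 = 2; next = 1
base 6: 1 = 1; at 7: 1 = 1; next = 0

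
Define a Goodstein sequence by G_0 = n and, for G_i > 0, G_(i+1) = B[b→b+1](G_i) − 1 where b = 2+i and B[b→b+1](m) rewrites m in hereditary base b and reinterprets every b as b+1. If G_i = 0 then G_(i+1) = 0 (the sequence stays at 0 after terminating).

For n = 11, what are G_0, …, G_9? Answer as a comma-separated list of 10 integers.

11, 84, 1027, 15627, 279937, 5764801, 134217727, 2749609302, 70077777775, 1997331745490

G_0=11  [base 2] 2^(2 + 1) + 2 + 1  →[2↦3]→  3^(3 + 1) + 3 + 1 = 85  −1 ⇒ G_1=84
G_1=84  [base 3] 3^(3 + 1) + 3  →[3↦4]→  4^(4 + 1) + 4 = 1028  −1 ⇒ G_2=1027
G_2=1027  [base 4] 4^(4 + 1) + 3  →[4↦5]→  5^(5 + 1) + 3 = 15628  −1 ⇒ G_3=15627
G_3=15627  [base 5] 5^(5 + 1) + 2  →[5↦6]→  6^(6 + 1) + 2 = 279938  −1 ⇒ G_4=279937
G_4=279937  [base 6] 6^(6 + 1) + 1  →[6↦7]→  7^(7 + 1) + 1 = 5764802  −1 ⇒ G_5=5764801
G_5=5764801  [base 7] 7^(7 + 1)  →[7↦8]→  8^(8 + 1) = 134217728  −1 ⇒ G_6=134217727
G_6=134217727  [base 8] 7·8^8 + 7·8^7 + 7·8^6 + 7·8^5 + 7·8^4 + 7·8^3 + 7·8^2 + 7·8 + 7  →[8↦9]→  7·9^9 + 7·9^7 + 7·9^6 + 7·9^5 + 7·9^4 + 7·9^3 + 7·9^2 + 7·9 + 7 = 2749609303  −1 ⇒ G_7=2749609302
G_7=2749609302  [base 9] 7·9^9 + 7·9^7 + 7·9^6 + 7·9^5 + 7·9^4 + 7·9^3 + 7·9^2 + 7·9 + 6  →[9↦10]→  7·10^10 + 7·10^7 + 7·10^6 + 7·10^5 + 7·10^4 + 7·10^3 + 7·10^2 + 7·10 + 6 = 70077777776  −1 ⇒ G_8=70077777775
G_8=70077777775  [base 10] 7·10^10 + 7·10^7 + 7·10^6 + 7·10^5 + 7·10^4 + 7·10^3 + 7·10^2 + 7·10 + 5  →[10↦11]→  7·11^11 + 7·11^7 + 7·11^6 + 7·11^5 + 7·11^4 + 7·11^3 + 7·11^2 + 7·11 + 5 = 1997331745491  −1 ⇒ G_9=1997331745490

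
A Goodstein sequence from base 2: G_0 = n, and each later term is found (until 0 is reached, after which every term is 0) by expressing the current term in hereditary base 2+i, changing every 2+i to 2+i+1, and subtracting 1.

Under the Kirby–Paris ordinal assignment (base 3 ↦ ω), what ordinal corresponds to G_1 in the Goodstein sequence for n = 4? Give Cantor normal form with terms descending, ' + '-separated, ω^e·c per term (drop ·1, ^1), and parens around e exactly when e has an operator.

G_0 = 4. HB_2(4) = 2^2. Bump = 27. G_1 = 26.
G_1 = 26. HB_3(26) = 2·3^2 + 2·3 + 2. Bump = 42. G_2 = 41.

ω^2·2 + ω·2 + 2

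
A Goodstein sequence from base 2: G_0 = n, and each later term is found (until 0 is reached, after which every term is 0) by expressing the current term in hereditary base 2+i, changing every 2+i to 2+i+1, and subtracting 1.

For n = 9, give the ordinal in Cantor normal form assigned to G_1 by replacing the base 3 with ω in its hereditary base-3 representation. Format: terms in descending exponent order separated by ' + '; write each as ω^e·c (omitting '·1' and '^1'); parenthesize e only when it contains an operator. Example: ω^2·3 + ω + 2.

ω^(ω + 1)

step 0: 9 = 2^(2 + 1) + 1; sub 3 for 2: 3^(3 + 1) + 1; = 82; G_1 = 82−1 = 81
step 1: 81 = 3^(3 + 1); sub 4 for 3: 4^(4 + 1); = 1024; G_2 = 1024−1 = 1023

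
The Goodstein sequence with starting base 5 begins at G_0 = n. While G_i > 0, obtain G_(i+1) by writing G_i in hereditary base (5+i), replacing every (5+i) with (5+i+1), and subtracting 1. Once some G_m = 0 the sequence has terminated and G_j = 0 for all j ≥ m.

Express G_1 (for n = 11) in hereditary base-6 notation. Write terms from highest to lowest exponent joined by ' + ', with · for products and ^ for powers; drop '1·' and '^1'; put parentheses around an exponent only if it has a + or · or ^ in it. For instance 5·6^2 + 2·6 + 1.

2·6

G_0 = 11. HB_5(11) = 2·5 + 1. Bump = 13. G_1 = 12.
G_1 = 12. HB_6(12) = 2·6. Bump = 14. G_2 = 13.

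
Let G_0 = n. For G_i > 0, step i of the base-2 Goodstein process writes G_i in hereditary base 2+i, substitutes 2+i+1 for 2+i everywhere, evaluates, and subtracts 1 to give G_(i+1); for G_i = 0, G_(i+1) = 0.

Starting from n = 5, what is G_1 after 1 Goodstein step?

(0) 5|_2 = 2^2 + 1 ↦ 3^3 + 1|_3 = 28 ⇒ 27
(1) 27|_3 = 3^3 ↦ 4^4|_4 = 256 ⇒ 255

27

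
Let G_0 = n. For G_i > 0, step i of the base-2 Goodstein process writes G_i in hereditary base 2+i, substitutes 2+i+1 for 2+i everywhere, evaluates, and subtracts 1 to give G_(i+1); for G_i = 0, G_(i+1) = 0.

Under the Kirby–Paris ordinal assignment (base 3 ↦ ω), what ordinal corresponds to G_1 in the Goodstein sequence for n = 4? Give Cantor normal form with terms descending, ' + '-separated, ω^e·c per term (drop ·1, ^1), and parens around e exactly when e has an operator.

ω^2·2 + ω·2 + 2

G_0=4  [base 2] 2^2  →[2↦3]→  3^3 = 27  −1 ⇒ G_1=26
G_1=26  [base 3] 2·3^2 + 2·3 + 2  →[3↦4]→  2·4^2 + 2·4 + 2 = 42  −1 ⇒ G_2=41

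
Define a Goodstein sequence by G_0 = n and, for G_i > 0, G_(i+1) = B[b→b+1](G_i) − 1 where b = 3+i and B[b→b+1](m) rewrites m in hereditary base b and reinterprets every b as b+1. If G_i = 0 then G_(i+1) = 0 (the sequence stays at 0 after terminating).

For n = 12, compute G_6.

69

G_0 = 12. HB_3(12) = 3^2 + 3. Bump = 20. G_1 = 19.
G_1 = 19. HB_4(19) = 4^2 + 3. Bump = 28. G_2 = 27.
G_2 = 27. HB_5(27) = 5^2 + 2. Bump = 38. G_3 = 37.
G_3 = 37. HB_6(37) = 6^2 + 1. Bump = 50. G_4 = 49.
G_4 = 49. HB_7(49) = 7^2. Bump = 64. G_5 = 63.
G_5 = 63. HB_8(63) = 7·8 + 7. Bump = 70. G_6 = 69.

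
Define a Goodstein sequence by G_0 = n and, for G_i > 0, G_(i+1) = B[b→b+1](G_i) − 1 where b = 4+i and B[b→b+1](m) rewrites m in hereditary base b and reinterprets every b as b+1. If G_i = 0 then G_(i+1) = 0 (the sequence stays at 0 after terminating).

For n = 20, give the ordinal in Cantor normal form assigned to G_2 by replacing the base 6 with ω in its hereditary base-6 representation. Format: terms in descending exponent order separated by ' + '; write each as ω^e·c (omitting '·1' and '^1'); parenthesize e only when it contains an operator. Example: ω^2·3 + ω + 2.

ω^2 + 3

20 —HB4→ 4^2 + 4 —bump→ 5^2 + 5 = 30 —(−1)→ 29
29 —HB5→ 5^2 + 4 —bump→ 6^2 + 4 = 40 —(−1)→ 39
39 —HB6→ 6^2 + 3 —bump→ 7^2 + 3 = 52 —(−1)→ 51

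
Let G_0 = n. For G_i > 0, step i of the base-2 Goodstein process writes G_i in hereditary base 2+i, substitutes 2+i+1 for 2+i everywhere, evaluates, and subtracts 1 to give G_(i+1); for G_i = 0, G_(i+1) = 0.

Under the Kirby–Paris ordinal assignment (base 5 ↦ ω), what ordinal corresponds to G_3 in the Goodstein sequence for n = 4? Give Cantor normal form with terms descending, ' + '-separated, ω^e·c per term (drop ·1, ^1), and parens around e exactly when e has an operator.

ω^2·2 + ω·2

base 2: 4 = 2^2; at 3: 3^3 = 27; next = 26
base 3: 26 = 2·3^2 + 2·3 + 2; at 4: 2·4^2 + 2·4 + 2 = 42; next = 41
base 4: 41 = 2·4^2 + 2·4 + 1; at 5: 2·5^2 + 2·5 + 1 = 61; next = 60
base 5: 60 = 2·5^2 + 2·5; at 6: 2·6^2 + 2·6 = 84; next = 83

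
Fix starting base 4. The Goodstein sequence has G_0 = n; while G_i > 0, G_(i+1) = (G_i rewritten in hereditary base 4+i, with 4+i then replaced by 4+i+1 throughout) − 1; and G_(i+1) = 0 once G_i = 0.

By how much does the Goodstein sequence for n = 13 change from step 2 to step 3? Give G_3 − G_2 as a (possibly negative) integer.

(0) 13|_4 = 3·4 + 1 ↦ 3·5 + 1|_5 = 16 ⇒ 15
(1) 15|_5 = 3·5 ↦ 3·6|_6 = 18 ⇒ 17
(2) 17|_6 = 2·6 + 5 ↦ 2·7 + 5|_7 = 19 ⇒ 18

1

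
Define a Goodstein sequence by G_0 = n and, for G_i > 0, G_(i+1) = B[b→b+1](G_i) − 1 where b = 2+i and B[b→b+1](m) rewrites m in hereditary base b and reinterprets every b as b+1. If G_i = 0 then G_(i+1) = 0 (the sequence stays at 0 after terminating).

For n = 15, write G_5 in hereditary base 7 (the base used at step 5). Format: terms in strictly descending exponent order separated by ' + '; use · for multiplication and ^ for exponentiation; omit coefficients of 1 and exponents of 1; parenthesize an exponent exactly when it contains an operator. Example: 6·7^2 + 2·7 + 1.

step 0: 15 = 2^(2 + 1) + 2^2 + 2 + 1; sub 3 for 2: 3^(3 + 1) + 3^3 + 3 + 1; = 112; G_1 = 112−1 = 111
step 1: 111 = 3^(3 + 1) + 3^3 + 3; sub 4 for 3: 4^(4 + 1) + 4^4 + 4; = 1284; G_2 = 1284−1 = 1283
step 2: 1283 = 4^(4 + 1) + 4^4 + 3; sub 5 for 4: 5^(5 + 1) + 5^5 + 3; = 18753; G_3 = 18753−1 = 18752
step 3: 18752 = 5^(5 + 1) + 5^5 + 2; sub 6 for 5: 6^(6 + 1) + 6^6 + 2; = 326594; G_4 = 326594−1 = 326593
step 4: 326593 = 6^(6 + 1) + 6^6 + 1; sub 7 for 6: 7^(7 + 1) + 7^7 + 1; = 6588345; G_5 = 6588345−1 = 6588344

7^(7 + 1) + 7^7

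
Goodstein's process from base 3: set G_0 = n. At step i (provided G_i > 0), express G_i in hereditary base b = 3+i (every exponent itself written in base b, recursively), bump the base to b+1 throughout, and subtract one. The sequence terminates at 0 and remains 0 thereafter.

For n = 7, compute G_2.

base 3: 7 = 2·3 + 1; at 4: 2·4 + 1 = 9; next = 8
base 4: 8 = 2·4; at 5: 2·5 = 10; next = 9

9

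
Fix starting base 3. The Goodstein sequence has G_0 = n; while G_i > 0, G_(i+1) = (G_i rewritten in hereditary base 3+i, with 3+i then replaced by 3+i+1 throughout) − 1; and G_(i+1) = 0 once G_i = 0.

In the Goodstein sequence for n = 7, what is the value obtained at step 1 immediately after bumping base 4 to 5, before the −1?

10

G_0 = 7. HB_3(7) = 2·3 + 1. Bump = 9. G_1 = 8.
G_1 = 8. HB_4(8) = 2·4. Bump = 10. G_2 = 9.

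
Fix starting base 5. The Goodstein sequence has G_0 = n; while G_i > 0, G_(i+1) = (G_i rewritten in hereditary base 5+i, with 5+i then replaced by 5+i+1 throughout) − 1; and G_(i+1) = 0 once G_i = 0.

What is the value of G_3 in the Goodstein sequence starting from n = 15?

19

(0) 15|_5 = 3·5 ↦ 3·6|_6 = 18 ⇒ 17
(1) 17|_6 = 2·6 + 5 ↦ 2·7 + 5|_7 = 19 ⇒ 18
(2) 18|_7 = 2·7 + 4 ↦ 2·8 + 4|_8 = 20 ⇒ 19
(3) 19|_8 = 2·8 + 3 ↦ 2·9 + 3|_9 = 21 ⇒ 20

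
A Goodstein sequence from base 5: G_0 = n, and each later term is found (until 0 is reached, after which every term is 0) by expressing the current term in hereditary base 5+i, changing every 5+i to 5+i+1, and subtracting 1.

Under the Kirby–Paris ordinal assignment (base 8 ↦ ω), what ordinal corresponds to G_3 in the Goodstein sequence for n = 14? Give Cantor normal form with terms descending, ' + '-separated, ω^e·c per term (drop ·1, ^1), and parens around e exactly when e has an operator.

ω·2 + 1

[0] 14 ≡ 2·5 + 4 (base 5). Lift 6: 16. −1: 15.
[1] 15 ≡ 2·6 + 3 (base 6). Lift 7: 17. −1: 16.
[2] 16 ≡ 2·7 + 2 (base 7). Lift 8: 18. −1: 17.
[3] 17 ≡ 2·8 + 1 (base 8). Lift 9: 19. −1: 18.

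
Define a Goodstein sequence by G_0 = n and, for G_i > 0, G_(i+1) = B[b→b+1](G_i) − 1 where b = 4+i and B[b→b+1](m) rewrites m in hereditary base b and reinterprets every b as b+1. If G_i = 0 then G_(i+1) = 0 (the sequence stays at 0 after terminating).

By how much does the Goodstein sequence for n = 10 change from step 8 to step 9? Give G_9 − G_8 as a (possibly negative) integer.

0

G_0 = 10. HB_4(10) = 2·4 + 2. Bump = 12. G_1 = 11.
G_1 = 11. HB_5(11) = 2·5 + 1. Bump = 13. G_2 = 12.
G_2 = 12. HB_6(12) = 2·6. Bump = 14. G_3 = 13.
G_3 = 13. HB_7(13) = 7 + 6. Bump = 14. G_4 = 13.
G_4 = 13. HB_8(13) = 8 + 5. Bump = 14. G_5 = 13.
G_5 = 13. HB_9(13) = 9 + 4. Bump = 14. G_6 = 13.
G_6 = 13. HB_10(13) = 10 + 3. Bump = 14. G_7 = 13.
G_7 = 13. HB_11(13) = 11 + 2. Bump = 14. G_8 = 13.
G_8 = 13. HB_12(13) = 12 + 1. Bump = 14. G_9 = 13.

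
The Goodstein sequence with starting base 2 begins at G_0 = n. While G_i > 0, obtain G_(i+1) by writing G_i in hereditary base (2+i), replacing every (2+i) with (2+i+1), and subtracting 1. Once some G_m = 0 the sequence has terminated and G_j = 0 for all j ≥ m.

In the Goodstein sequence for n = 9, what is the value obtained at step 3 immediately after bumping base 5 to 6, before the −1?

140744

G_0 = 9. HB_2(9) = 2^(2 + 1) + 1. Bump = 82. G_1 = 81.
G_1 = 81. HB_3(81) = 3^(3 + 1). Bump = 1024. G_2 = 1023.
G_2 = 1023. HB_4(1023) = 3·4^4 + 3·4^3 + 3·4^2 + 3·4 + 3. Bump = 9843. G_3 = 9842.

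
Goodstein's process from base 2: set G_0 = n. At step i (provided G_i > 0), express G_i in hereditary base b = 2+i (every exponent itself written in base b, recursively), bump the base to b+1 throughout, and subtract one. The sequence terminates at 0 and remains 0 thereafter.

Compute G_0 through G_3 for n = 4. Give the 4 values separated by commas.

4, 26, 41, 60

G_0 = 4. HB_2(4) = 2^2. Bump = 27. G_1 = 26.
G_1 = 26. HB_3(26) = 2·3^2 + 2·3 + 2. Bump = 42. G_2 = 41.
G_2 = 41. HB_4(41) = 2·4^2 + 2·4 + 1. Bump = 61. G_3 = 60.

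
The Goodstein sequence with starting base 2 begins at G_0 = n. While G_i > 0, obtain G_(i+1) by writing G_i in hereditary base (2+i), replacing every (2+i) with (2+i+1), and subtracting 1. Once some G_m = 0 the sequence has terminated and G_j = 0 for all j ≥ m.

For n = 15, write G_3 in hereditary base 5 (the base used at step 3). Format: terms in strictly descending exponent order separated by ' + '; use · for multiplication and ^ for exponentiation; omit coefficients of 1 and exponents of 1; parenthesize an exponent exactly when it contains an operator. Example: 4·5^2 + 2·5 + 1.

5^(5 + 1) + 5^5 + 2

step 0: 15 = 2^(2 + 1) + 2^2 + 2 + 1; sub 3 for 2: 3^(3 + 1) + 3^3 + 3 + 1; = 112; G_1 = 112−1 = 111
step 1: 111 = 3^(3 + 1) + 3^3 + 3; sub 4 for 3: 4^(4 + 1) + 4^4 + 4; = 1284; G_2 = 1284−1 = 1283
step 2: 1283 = 4^(4 + 1) + 4^4 + 3; sub 5 for 4: 5^(5 + 1) + 5^5 + 3; = 18753; G_3 = 18753−1 = 18752
step 3: 18752 = 5^(5 + 1) + 5^5 + 2; sub 6 for 5: 6^(6 + 1) + 6^6 + 2; = 326594; G_4 = 326594−1 = 326593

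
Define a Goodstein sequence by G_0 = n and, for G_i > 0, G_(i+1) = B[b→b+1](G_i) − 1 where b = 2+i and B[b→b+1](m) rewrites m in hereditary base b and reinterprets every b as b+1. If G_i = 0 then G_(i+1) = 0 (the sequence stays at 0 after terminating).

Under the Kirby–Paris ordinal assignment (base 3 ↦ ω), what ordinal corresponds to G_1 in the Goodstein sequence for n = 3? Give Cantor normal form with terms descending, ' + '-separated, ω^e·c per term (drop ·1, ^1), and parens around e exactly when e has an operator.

ω

step 0: 3 = 2 + 1; sub 3 for 2: 3 + 1; = 4; G_1 = 4−1 = 3
step 1: 3 = 3; sub 4 for 3: 4; = 4; G_2 = 4−1 = 3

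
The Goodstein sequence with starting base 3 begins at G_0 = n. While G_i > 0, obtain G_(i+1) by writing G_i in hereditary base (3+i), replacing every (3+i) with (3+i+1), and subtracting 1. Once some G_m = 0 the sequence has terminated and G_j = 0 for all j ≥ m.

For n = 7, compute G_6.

9

G_0 = 7. HB_3(7) = 2·3 + 1. Bump = 9. G_1 = 8.
G_1 = 8. HB_4(8) = 2·4. Bump = 10. G_2 = 9.
G_2 = 9. HB_5(9) = 5 + 4. Bump = 10. G_3 = 9.
G_3 = 9. HB_6(9) = 6 + 3. Bump = 10. G_4 = 9.
G_4 = 9. HB_7(9) = 7 + 2. Bump = 10. G_5 = 9.
G_5 = 9. HB_8(9) = 8 + 1. Bump = 10. G_6 = 9.
G_6 = 9. HB_9(9) = 9. Bump = 10. G_7 = 9.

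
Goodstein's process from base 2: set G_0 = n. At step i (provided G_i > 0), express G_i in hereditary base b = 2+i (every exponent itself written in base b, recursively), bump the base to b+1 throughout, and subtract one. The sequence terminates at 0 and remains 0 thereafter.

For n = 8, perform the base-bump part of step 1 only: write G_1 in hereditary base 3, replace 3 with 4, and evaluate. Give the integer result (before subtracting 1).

i=0: 8 = 2^(2 + 1) (b=2); 2→3: 3^(3 + 1) = 81; 81−1 = 80
i=1: 80 = 2·3^3 + 2·3^2 + 2·3 + 2 (b=3); 3→4: 2·4^4 + 2·4^2 + 2·4 + 2 = 554; 554−1 = 553

554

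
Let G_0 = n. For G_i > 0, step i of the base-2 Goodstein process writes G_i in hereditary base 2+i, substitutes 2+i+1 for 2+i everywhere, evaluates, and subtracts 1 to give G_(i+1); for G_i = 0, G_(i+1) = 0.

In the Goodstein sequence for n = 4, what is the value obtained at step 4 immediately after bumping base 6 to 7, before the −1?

110

i=0: 4 = 2^2 (b=2); 2→3: 3^3 = 27; 27−1 = 26
i=1: 26 = 2·3^2 + 2·3 + 2 (b=3); 3→4: 2·4^2 + 2·4 + 2 = 42; 42−1 = 41
i=2: 41 = 2·4^2 + 2·4 + 1 (b=4); 4→5: 2·5^2 + 2·5 + 1 = 61; 61−1 = 60
i=3: 60 = 2·5^2 + 2·5 (b=5); 5→6: 2·6^2 + 2·6 = 84; 84−1 = 83
i=4: 83 = 2·6^2 + 6 + 5 (b=6); 6→7: 2·7^2 + 7 + 5 = 110; 110−1 = 109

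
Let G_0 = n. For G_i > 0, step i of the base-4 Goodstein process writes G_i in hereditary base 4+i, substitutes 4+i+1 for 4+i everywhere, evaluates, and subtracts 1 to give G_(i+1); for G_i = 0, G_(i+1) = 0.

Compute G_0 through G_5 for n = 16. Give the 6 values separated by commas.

[0] 16 ≡ 4^2 (base 4). Lift 5: 25. −1: 24.
[1] 24 ≡ 4·5 + 4 (base 5). Lift 6: 28. −1: 27.
[2] 27 ≡ 4·6 + 3 (base 6). Lift 7: 31. −1: 30.
[3] 30 ≡ 4·7 + 2 (base 7). Lift 8: 34. −1: 33.
[4] 33 ≡ 4·8 + 1 (base 8). Lift 9: 37. −1: 36.

16, 24, 27, 30, 33, 36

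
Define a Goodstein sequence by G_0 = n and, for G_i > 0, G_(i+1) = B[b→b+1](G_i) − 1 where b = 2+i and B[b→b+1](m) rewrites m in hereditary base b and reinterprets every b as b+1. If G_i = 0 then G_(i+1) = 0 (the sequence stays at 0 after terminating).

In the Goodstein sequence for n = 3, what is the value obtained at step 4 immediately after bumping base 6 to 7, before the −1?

1

(0) 3|_2 = 2 + 1 ↦ 3 + 1|_3 = 4 ⇒ 3
(1) 3|_3 = 3 ↦ 4|_4 = 4 ⇒ 3
(2) 3|_4 = 3 ↦ 3|_5 = 3 ⇒ 2
(3) 2|_5 = 2 ↦ 2|_6 = 2 ⇒ 1
(4) 1|_6 = 1 ↦ 1|_7 = 1 ⇒ 0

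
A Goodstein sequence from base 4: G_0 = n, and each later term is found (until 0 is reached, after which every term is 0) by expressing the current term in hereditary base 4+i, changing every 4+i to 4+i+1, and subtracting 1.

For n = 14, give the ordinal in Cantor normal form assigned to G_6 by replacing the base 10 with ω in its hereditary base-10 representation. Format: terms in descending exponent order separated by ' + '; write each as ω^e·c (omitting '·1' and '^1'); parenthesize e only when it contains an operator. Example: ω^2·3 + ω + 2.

ω·2 + 3

[0] 14 ≡ 3·4 + 2 (base 4). Lift 5: 17. −1: 16.
[1] 16 ≡ 3·5 + 1 (base 5). Lift 6: 19. −1: 18.
[2] 18 ≡ 3·6 (base 6). Lift 7: 21. −1: 20.
[3] 20 ≡ 2·7 + 6 (base 7). Lift 8: 22. −1: 21.
[4] 21 ≡ 2·8 + 5 (base 8). Lift 9: 23. −1: 22.
[5] 22 ≡ 2·9 + 4 (base 9). Lift 10: 24. −1: 23.
[6] 23 ≡ 2·10 + 3 (base 10). Lift 11: 25. −1: 24.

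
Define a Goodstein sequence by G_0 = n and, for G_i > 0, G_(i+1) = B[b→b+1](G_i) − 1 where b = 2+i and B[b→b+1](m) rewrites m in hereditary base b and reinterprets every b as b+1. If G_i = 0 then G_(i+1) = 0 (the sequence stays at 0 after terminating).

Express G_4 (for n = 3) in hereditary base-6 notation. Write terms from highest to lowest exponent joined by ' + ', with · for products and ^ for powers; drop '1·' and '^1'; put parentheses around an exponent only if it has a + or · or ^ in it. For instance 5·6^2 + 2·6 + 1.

3 —HB2→ 2 + 1 —bump→ 3 + 1 = 4 —(−1)→ 3
3 —HB3→ 3 —bump→ 4 = 4 —(−1)→ 3
3 —HB4→ 3 —bump→ 3 = 3 —(−1)→ 2
2 —HB5→ 2 —bump→ 2 = 2 —(−1)→ 1
1 —HB6→ 1 —bump→ 1 = 1 —(−1)→ 0

1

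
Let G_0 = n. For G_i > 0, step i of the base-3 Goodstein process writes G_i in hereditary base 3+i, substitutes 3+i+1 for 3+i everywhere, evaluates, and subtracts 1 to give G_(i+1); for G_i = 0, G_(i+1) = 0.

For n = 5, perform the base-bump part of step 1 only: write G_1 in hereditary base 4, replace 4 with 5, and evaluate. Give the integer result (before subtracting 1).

(0) 5|_3 = 3 + 2 ↦ 4 + 2|_4 = 6 ⇒ 5
(1) 5|_4 = 4 + 1 ↦ 5 + 1|_5 = 6 ⇒ 5

6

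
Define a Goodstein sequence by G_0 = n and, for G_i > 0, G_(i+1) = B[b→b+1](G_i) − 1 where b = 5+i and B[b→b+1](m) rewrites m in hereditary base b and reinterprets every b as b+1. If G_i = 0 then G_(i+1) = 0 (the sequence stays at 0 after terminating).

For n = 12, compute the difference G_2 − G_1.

1

G_0 = 12. HB_5(12) = 2·5 + 2. Bump = 14. G_1 = 13.
G_1 = 13. HB_6(13) = 2·6 + 1. Bump = 15. G_2 = 14.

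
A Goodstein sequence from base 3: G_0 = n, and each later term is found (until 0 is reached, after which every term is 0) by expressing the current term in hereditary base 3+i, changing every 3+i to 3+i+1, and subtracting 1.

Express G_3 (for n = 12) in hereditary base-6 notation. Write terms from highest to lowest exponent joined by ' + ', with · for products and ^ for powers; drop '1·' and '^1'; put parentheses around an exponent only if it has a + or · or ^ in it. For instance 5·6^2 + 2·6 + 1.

6^2 + 1

12 —HB3→ 3^2 + 3 —bump→ 4^2 + 4 = 20 —(−1)→ 19
19 —HB4→ 4^2 + 3 —bump→ 5^2 + 3 = 28 —(−1)→ 27
27 —HB5→ 5^2 + 2 —bump→ 6^2 + 2 = 38 —(−1)→ 37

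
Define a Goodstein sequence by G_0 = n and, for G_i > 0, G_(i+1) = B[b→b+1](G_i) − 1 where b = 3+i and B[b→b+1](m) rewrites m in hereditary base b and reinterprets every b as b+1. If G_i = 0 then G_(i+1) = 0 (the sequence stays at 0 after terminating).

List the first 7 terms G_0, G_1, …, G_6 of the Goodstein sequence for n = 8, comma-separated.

(0) 8|_3 = 2·3 + 2 ↦ 2·4 + 2|_4 = 10 ⇒ 9
(1) 9|_4 = 2·4 + 1 ↦ 2·5 + 1|_5 = 11 ⇒ 10
(2) 10|_5 = 2·5 ↦ 2·6|_6 = 12 ⇒ 11
(3) 11|_6 = 6 + 5 ↦ 7 + 5|_7 = 12 ⇒ 11
(4) 11|_7 = 7 + 4 ↦ 8 + 4|_8 = 12 ⇒ 11
(5) 11|_8 = 8 + 3 ↦ 9 + 3|_9 = 12 ⇒ 11

8, 9, 10, 11, 11, 11, 11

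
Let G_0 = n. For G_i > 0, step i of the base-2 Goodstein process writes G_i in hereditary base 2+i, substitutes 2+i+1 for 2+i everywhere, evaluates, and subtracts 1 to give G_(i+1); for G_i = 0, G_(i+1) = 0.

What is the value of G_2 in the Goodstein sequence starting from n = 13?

1279

step 0: 13 = 2^(2 + 1) + 2^2 + 1; sub 3 for 2: 3^(3 + 1) + 3^3 + 1; = 109; G_1 = 109−1 = 108
step 1: 108 = 3^(3 + 1) + 3^3; sub 4 for 3: 4^(4 + 1) + 4^4; = 1280; G_2 = 1280−1 = 1279
step 2: 1279 = 4^(4 + 1) + 3·4^3 + 3·4^2 + 3·4 + 3; sub 5 for 4: 5^(5 + 1) + 3·5^3 + 3·5^2 + 3·5 + 3; = 16093; G_3 = 16093−1 = 16092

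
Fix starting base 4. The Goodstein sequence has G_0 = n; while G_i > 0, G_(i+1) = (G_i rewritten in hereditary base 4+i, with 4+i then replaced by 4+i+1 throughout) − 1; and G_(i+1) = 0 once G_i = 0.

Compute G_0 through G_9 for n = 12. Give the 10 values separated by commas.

base 4: 12 = 3·4; at 5: 3·5 = 15; next = 14
base 5: 14 = 2·5 + 4; at 6: 2·6 + 4 = 16; next = 15
base 6: 15 = 2·6 + 3; at 7: 2·7 + 3 = 17; next = 16
base 7: 16 = 2·7 + 2; at 8: 2·8 + 2 = 18; next = 17
base 8: 17 = 2·8 + 1; at 9: 2·9 + 1 = 19; next = 18
base 9: 18 = 2·9; at 10: 2·10 = 20; next = 19
base 10: 19 = 10 + 9; at 11: 11 + 9 = 20; next = 19
base 11: 19 = 11 + 8; at 12: 12 + 8 = 20; next = 19
base 12: 19 = 12 + 7; at 13: 13 + 7 = 20; next = 19

12, 14, 15, 16, 17, 18, 19, 19, 19, 19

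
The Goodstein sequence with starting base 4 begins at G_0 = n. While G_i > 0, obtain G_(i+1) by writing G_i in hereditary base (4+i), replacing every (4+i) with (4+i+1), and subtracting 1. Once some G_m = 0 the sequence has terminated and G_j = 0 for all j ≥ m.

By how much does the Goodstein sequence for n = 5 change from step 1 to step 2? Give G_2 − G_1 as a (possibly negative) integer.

i=0: 5 = 4 + 1 (b=4); 4→5: 5 + 1 = 6; 6−1 = 5
i=1: 5 = 5 (b=5); 5→6: 6 = 6; 6−1 = 5

0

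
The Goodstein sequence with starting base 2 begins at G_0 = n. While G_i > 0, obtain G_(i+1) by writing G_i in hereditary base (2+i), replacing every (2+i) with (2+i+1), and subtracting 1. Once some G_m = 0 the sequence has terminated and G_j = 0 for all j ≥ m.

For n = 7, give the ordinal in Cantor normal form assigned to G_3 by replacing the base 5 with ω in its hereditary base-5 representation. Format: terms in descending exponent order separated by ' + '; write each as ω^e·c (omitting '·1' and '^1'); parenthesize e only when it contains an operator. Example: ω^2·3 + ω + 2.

ω^ω + 2

7 —HB2→ 2^2 + 2 + 1 —bump→ 3^3 + 3 + 1 = 31 —(−1)→ 30
30 —HB3→ 3^3 + 3 —bump→ 4^4 + 4 = 260 —(−1)→ 259
259 —HB4→ 4^4 + 3 —bump→ 5^5 + 3 = 3128 —(−1)→ 3127
3127 —HB5→ 5^5 + 2 —bump→ 6^6 + 2 = 46658 —(−1)→ 46657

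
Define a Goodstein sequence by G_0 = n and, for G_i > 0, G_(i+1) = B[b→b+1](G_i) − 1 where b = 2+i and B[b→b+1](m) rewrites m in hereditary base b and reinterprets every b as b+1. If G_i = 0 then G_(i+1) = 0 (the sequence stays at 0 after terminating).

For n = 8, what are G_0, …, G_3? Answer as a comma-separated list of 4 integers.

[0] 8 ≡ 2^(2 + 1) (base 2). Lift 3: 81. −1: 80.
[1] 80 ≡ 2·3^3 + 2·3^2 + 2·3 + 2 (base 3). Lift 4: 554. −1: 553.
[2] 553 ≡ 2·4^4 + 2·4^2 + 2·4 + 1 (base 4). Lift 5: 6311. −1: 6310.

8, 80, 553, 6310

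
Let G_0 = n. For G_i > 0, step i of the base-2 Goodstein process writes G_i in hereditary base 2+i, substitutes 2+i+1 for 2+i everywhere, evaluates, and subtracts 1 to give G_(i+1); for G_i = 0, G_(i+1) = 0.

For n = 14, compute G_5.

5862840

14 —HB2→ 2^(2 + 1) + 2^2 + 2 —bump→ 3^(3 + 1) + 3^3 + 3 = 111 —(−1)→ 110
110 —HB3→ 3^(3 + 1) + 3^3 + 2 —bump→ 4^(4 + 1) + 4^4 + 2 = 1282 —(−1)→ 1281
1281 —HB4→ 4^(4 + 1) + 4^4 + 1 —bump→ 5^(5 + 1) + 5^5 + 1 = 18751 —(−1)→ 18750
18750 —HB5→ 5^(5 + 1) + 5^5 —bump→ 6^(6 + 1) + 6^6 = 326592 —(−1)→ 326591
326591 —HB6→ 6^(6 + 1) + 5·6^5 + 5·6^4 + 5·6^3 + 5·6^2 + 5·6 + 5 —bump→ 7^(7 + 1) + 5·7^5 + 5·7^4 + 5·7^3 + 5·7^2 + 5·7 + 5 = 5862841 —(−1)→ 5862840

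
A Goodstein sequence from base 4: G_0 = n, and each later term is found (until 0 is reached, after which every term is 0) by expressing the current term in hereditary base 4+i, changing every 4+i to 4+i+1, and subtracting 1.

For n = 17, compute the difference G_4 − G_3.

4

G_0 = 17. HB_4(17) = 4^2 + 1. Bump = 26. G_1 = 25.
G_1 = 25. HB_5(25) = 5^2. Bump = 36. G_2 = 35.
G_2 = 35. HB_6(35) = 5·6 + 5. Bump = 40. G_3 = 39.
G_3 = 39. HB_7(39) = 5·7 + 4. Bump = 44. G_4 = 43.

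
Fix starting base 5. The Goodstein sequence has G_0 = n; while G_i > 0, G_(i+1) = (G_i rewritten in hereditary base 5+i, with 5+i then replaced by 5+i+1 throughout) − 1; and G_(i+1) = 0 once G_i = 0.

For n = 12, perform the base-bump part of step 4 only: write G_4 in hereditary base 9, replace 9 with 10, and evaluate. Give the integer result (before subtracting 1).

(0) 12|_5 = 2·5 + 2 ↦ 2·6 + 2|_6 = 14 ⇒ 13
(1) 13|_6 = 2·6 + 1 ↦ 2·7 + 1|_7 = 15 ⇒ 14
(2) 14|_7 = 2·7 ↦ 2·8|_8 = 16 ⇒ 15
(3) 15|_8 = 8 + 7 ↦ 9 + 7|_9 = 16 ⇒ 15

16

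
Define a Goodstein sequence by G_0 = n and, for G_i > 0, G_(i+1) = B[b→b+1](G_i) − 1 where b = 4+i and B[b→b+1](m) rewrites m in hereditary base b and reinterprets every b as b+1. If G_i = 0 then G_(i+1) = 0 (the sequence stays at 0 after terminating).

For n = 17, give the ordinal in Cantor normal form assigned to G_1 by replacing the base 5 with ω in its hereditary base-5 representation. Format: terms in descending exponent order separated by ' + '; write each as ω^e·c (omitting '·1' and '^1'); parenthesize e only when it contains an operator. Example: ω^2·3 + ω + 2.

ω^2

i=0: 17 = 4^2 + 1 (b=4); 4→5: 5^2 + 1 = 26; 26−1 = 25
i=1: 25 = 5^2 (b=5); 5→6: 6^2 = 36; 36−1 = 35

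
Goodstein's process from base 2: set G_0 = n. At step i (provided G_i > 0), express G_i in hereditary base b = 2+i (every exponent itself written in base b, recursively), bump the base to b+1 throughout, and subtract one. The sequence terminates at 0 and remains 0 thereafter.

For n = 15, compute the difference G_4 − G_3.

307841

G_0=15  [base 2] 2^(2 + 1) + 2^2 + 2 + 1  →[2↦3]→  3^(3 + 1) + 3^3 + 3 + 1 = 112  −1 ⇒ G_1=111
G_1=111  [base 3] 3^(3 + 1) + 3^3 + 3  →[3↦4]→  4^(4 + 1) + 4^4 + 4 = 1284  −1 ⇒ G_2=1283
G_2=1283  [base 4] 4^(4 + 1) + 4^4 + 3  →[4↦5]→  5^(5 + 1) + 5^5 + 3 = 18753  −1 ⇒ G_3=18752
G_3=18752  [base 5] 5^(5 + 1) + 5^5 + 2  →[5↦6]→  6^(6 + 1) + 6^6 + 2 = 326594  −1 ⇒ G_4=326593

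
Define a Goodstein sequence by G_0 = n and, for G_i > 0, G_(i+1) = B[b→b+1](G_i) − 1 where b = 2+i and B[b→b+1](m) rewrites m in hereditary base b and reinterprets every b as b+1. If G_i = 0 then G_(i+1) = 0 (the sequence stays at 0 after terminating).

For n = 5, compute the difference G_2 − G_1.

228

step 0: 5 = 2^2 + 1; sub 3 for 2: 3^3 + 1; = 28; G_1 = 28−1 = 27
step 1: 27 = 3^3; sub 4 for 3: 4^4; = 256; G_2 = 256−1 = 255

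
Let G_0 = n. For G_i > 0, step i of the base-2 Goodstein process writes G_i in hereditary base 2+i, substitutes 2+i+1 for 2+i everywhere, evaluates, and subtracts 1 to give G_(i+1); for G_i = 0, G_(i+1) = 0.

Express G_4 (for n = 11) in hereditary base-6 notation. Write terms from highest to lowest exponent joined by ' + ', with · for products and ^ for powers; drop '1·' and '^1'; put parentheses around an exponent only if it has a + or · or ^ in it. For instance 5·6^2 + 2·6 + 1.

6^(6 + 1) + 1

G_0 = 11. HB_2(11) = 2^(2 + 1) + 2 + 1. Bump = 85. G_1 = 84.
G_1 = 84. HB_3(84) = 3^(3 + 1) + 3. Bump = 1028. G_2 = 1027.
G_2 = 1027. HB_4(1027) = 4^(4 + 1) + 3. Bump = 15628. G_3 = 15627.
G_3 = 15627. HB_5(15627) = 5^(5 + 1) + 2. Bump = 279938. G_4 = 279937.
G_4 = 279937. HB_6(279937) = 6^(6 + 1) + 1. Bump = 5764802. G_5 = 5764801.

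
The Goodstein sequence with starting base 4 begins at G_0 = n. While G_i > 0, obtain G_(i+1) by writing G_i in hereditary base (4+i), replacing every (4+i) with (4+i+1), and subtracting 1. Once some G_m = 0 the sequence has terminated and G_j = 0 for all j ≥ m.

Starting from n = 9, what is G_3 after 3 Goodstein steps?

(0) 9|_4 = 2·4 + 1 ↦ 2·5 + 1|_5 = 11 ⇒ 10
(1) 10|_5 = 2·5 ↦ 2·6|_6 = 12 ⇒ 11
(2) 11|_6 = 6 + 5 ↦ 7 + 5|_7 = 12 ⇒ 11
(3) 11|_7 = 7 + 4 ↦ 8 + 4|_8 = 12 ⇒ 11

11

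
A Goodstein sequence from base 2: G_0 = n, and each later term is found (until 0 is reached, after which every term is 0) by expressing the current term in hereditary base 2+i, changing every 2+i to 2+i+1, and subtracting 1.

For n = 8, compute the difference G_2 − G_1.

base 2: 8 = 2^(2 + 1); at 3: 3^(3 + 1) = 81; next = 80
base 3: 80 = 2·3^3 + 2·3^2 + 2·3 + 2; at 4: 2·4^4 + 2·4^2 + 2·4 + 2 = 554; next = 553

473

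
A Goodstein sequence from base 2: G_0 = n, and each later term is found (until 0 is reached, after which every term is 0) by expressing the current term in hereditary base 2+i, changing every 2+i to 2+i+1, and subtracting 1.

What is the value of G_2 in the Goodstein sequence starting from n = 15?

G_0=15  [base 2] 2^(2 + 1) + 2^2 + 2 + 1  →[2↦3]→  3^(3 + 1) + 3^3 + 3 + 1 = 112  −1 ⇒ G_1=111
G_1=111  [base 3] 3^(3 + 1) + 3^3 + 3  →[3↦4]→  4^(4 + 1) + 4^4 + 4 = 1284  −1 ⇒ G_2=1283
G_2=1283  [base 4] 4^(4 + 1) + 4^4 + 3  →[4↦5]→  5^(5 + 1) + 5^5 + 3 = 18753  −1 ⇒ G_3=18752

1283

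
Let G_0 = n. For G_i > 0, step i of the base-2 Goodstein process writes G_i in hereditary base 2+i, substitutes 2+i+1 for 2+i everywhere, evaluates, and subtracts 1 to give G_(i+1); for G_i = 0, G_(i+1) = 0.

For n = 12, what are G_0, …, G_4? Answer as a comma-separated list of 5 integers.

12, 107, 1065, 15685, 280019

step 0: 12 = 2^(2 + 1) + 2^2; sub 3 for 2: 3^(3 + 1) + 3^3; = 108; G_1 = 108−1 = 107
step 1: 107 = 3^(3 + 1) + 2·3^2 + 2·3 + 2; sub 4 for 3: 4^(4 + 1) + 2·4^2 + 2·4 + 2; = 1066; G_2 = 1066−1 = 1065
step 2: 1065 = 4^(4 + 1) + 2·4^2 + 2·4 + 1; sub 5 for 4: 5^(5 + 1) + 2·5^2 + 2·5 + 1; = 15686; G_3 = 15686−1 = 15685
step 3: 15685 = 5^(5 + 1) + 2·5^2 + 2·5; sub 6 for 5: 6^(6 + 1) + 2·6^2 + 2·6; = 280020; G_4 = 280020−1 = 280019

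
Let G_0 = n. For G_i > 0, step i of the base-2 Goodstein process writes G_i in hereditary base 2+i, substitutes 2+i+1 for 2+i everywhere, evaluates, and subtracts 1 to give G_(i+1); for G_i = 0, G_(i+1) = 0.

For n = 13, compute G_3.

G_0=13  [base 2] 2^(2 + 1) + 2^2 + 1  →[2↦3]→  3^(3 + 1) + 3^3 + 1 = 109  −1 ⇒ G_1=108
G_1=108  [base 3] 3^(3 + 1) + 3^3  →[3↦4]→  4^(4 + 1) + 4^4 = 1280  −1 ⇒ G_2=1279
G_2=1279  [base 4] 4^(4 + 1) + 3·4^3 + 3·4^2 + 3·4 + 3  →[4↦5]→  5^(5 + 1) + 3·5^3 + 3·5^2 + 3·5 + 3 = 16093  −1 ⇒ G_3=16092

16092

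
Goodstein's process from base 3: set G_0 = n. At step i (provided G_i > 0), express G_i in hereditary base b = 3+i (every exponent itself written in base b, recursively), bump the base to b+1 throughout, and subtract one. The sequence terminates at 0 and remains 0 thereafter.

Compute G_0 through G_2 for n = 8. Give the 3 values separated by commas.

i=0: 8 = 2·3 + 2 (b=3); 3→4: 2·4 + 2 = 10; 10−1 = 9
i=1: 9 = 2·4 + 1 (b=4); 4→5: 2·5 + 1 = 11; 11−1 = 10

8, 9, 10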